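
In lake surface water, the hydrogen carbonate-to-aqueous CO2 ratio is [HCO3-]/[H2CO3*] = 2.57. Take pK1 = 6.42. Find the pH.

From K1 = [H⁺][HCO3-]/[H2CO3*]:  pH = pK1 + log₁₀([HCO3-]/[H2CO3*])
log₁₀(2.57) = +0.410
pH = 6.42 + (+0.410) = 6.83

pH = 6.83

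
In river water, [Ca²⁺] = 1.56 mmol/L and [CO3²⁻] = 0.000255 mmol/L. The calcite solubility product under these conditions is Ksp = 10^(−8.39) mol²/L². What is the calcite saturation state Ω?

Ksp = 10^(−8.39) = 4.074×10^-9
Ω = [Ca²⁺][CO3²⁻]/Ksp = (1.56×10^-3)(0.000255×10^-3) / 4.074×10^-9 = 0.0976

Ω = 0.0976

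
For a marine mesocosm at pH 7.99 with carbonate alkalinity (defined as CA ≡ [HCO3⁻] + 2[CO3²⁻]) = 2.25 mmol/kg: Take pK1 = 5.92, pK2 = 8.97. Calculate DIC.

DIC = 2.07 mmol/kg

CA = [HCO3⁻] + 2[CO3²⁻] = (α₁ + 2α₂)·DIC
At pH 7.99: [H⁺]/K1 = 10^-2.07 = 0.0085114, K2/[H⁺] = 10^-0.98 = 0.10471
α₁ = 1/(1 + 0.0085114 + 0.10471) = 1/1.1132 = 0.8983; α₂ = α₁·K2/[H⁺] = 0.09406
α₁ + 2α₂ = 1.0864
DIC = CA / (α₁ + 2α₂) = 2.25 / 1.0864 = 2.07 mmol/kg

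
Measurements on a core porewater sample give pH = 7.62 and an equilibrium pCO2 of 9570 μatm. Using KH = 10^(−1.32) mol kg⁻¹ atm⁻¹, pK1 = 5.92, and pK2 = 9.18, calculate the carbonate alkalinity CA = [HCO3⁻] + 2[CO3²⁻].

CA = 24.2 mmol/kg

[CO2*] = KH · pCO2 = 10^(−1.32) × 9570×10^-6 = 4.580×10^-4 mol/kg
α₀ = 1/(1 + K1/[H⁺] + K1K2/[H⁺]²) = 1/(1 + 10^+1.70 + 10^+0.14) = 0.01905
DIC = [CO2*]/α₀ = 4.580×10^-4 / 0.01905 = 24.05 mmol/kg
CA = (α₁ + 2α₂)·DIC = (0.9547 + 2×0.02629) × 24.05 = 24.2 mmol/kg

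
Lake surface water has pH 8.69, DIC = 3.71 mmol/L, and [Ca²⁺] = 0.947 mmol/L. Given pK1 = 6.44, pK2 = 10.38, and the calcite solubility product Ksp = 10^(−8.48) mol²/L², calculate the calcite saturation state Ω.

Ω = 21.1

α₂ = 1 / (1 + [H⁺]/K2 + [H⁺]²/(K1K2)) = 1 / (1 + 10^+1.69 + 10^-0.56)
   = 1 / (1 + 48.978 + 0.27542) = 1/50.253 = 0.01990
[CO3²⁻] = α₂ × DIC = 0.01990 × 3.71 = 0.07383 mmol/L
Ksp = 10^(−8.48) = 3.311×10^-9
Ω = [Ca²⁺][CO3²⁻]/Ksp = (0.947×10^-3)(7.383×10^-5) / 3.311×10^-9 = 21.1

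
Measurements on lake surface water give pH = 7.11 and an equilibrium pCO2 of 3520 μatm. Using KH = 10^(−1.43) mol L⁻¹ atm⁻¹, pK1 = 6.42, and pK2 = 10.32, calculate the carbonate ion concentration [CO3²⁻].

[CO2*] = KH · pCO2 = 10^(−1.43) × 3520×10^-6 = 1.308×10^-4 mol/L
α₀ = 1/(1 + K1/[H⁺] + K1K2/[H⁺]²) = 1/(1 + 10^+0.69 + 10^-2.52) = 0.1695
DIC = [CO2*]/α₀ = 1.308×10^-4 / 0.1695 = 0.7717 mmol/L
[CO3²⁻] = α₂·DIC; α₂ = 0.0005118, so [CO3²⁻] = 0.0005118 × 0.7717 = 0.000395 mmol/L = 0.395 μmol/L

[CO3²⁻] = 0.395 μmol/L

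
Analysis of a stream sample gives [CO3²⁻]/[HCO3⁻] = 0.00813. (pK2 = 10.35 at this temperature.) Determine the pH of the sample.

From K2 = [H⁺][CO3²⁻]/[HCO3⁻]:  pH = pK2 + log₁₀([CO3²⁻]/[HCO3⁻])
log₁₀(0.00813) = -2.090
pH = 10.35 + (-2.090) = 8.26

pH = 8.26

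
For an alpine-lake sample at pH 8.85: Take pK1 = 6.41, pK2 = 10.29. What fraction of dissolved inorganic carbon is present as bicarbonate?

α₁ = 1 / (1 + [H⁺]/K1 + K2/[H⁺]) = 1 / (1 + 10^-2.44 + 10^-1.44)
   = 1 / (1 + 0.0036308 + 0.036308) = 1/1.0399 = 0.9616

α₁ = 0.962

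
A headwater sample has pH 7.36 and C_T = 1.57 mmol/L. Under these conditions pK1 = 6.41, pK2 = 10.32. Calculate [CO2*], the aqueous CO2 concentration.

α₀ = 1 / (1 + K1/[H⁺] + K1K2/[H⁺]²) = 1 / (1 + 10^+0.95 + 10^-2.01)
   = 1 / (1 + 8.9125 + 0.0097724) = 1/9.9223 = 0.1008
[CO2*] = α₀ × DIC = 0.1008 × 1.57 = 0.158 mmol/L

[CO2*] = 0.158 mmol/L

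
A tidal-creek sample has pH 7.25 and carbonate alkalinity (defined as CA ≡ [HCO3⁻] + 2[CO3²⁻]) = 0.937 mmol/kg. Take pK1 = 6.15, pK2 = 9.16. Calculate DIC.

DIC = 0.998 mmol/kg

CA = [HCO3⁻] + 2[CO3²⁻] = (α₁ + 2α₂)·DIC
At pH 7.25: [H⁺]/K1 = 10^-1.10 = 0.079433, K2/[H⁺] = 10^-1.91 = 0.012303
α₁ = 1/(1 + 0.079433 + 0.012303) = 1/1.0917 = 0.9160; α₂ = α₁·K2/[H⁺] = 0.01127
α₁ + 2α₂ = 0.9385
DIC = CA / (α₁ + 2α₂) = 0.937 / 0.9385 = 0.998 mmol/kg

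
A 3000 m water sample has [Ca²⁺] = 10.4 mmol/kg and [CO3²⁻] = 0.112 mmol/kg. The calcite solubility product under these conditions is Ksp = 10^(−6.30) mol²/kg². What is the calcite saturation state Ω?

Ω = 2.32

Ksp = 10^(−6.30) = 5.012×10^-7
Ω = [Ca²⁺][CO3²⁻]/Ksp = (10.4×10^-3)(0.112×10^-3) / 5.012×10^-7 = 2.32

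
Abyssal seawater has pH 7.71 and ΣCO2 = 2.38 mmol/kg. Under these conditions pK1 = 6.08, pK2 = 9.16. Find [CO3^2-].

α₂ = 1 / (1 + [H⁺]/K2 + [H⁺]²/(K1K2)) = 1 / (1 + 10^+1.45 + 10^-0.18)
   = 1 / (1 + 28.184 + 0.66069) = 1/29.845 = 0.03351
[CO3²⁻] = α₂ × DIC = 0.03351 × 2.38 = 0.0797 mmol/kg

[CO3²⁻] = 0.0797 mmol/kg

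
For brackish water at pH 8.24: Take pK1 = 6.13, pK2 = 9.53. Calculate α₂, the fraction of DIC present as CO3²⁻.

α₂ = 1 / (1 + [H⁺]/K2 + [H⁺]²/(K1K2)) = 1 / (1 + 10^+1.29 + 10^-0.82)
   = 1 / (1 + 19.498 + 0.15136) = 1/20.650 = 0.04843

α₂ = 0.0484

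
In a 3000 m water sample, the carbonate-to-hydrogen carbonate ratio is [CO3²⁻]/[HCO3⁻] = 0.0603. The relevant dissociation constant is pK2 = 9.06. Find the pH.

From K2 = [H⁺][CO3²⁻]/[HCO3⁻]:  pH = pK2 + log₁₀([CO3²⁻]/[HCO3⁻])
log₁₀(0.0603) = -1.220
pH = 9.06 + (-1.220) = 7.84

pH = 7.84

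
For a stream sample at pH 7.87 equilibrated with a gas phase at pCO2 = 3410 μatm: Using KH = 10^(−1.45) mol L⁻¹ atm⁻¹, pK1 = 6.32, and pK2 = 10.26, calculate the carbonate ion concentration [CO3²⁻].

[CO2*] = KH · pCO2 = 10^(−1.45) × 3410×10^-6 = 1.210×10^-4 mol/L
α₀ = 1/(1 + K1/[H⁺] + K1K2/[H⁺]²) = 1/(1 + 10^+1.55 + 10^-0.84) = 0.02730
DIC = [CO2*]/α₀ = 1.210×10^-4 / 0.02730 = 4.431 mmol/L
[CO3²⁻] = α₂·DIC; α₂ = 0.003946, so [CO3²⁻] = 0.003946 × 4.431 = 0.0175 mmol/L = 17.5 μmol/L

[CO3²⁻] = 17.5 μmol/L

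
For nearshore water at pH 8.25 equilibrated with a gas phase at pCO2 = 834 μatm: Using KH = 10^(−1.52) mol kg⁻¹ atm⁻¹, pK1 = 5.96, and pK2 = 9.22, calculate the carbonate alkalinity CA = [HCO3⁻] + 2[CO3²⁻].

[CO2*] = KH · pCO2 = 10^(−1.52) × 834×10^-6 = 2.519×10^-5 mol/kg
α₀ = 1/(1 + K1/[H⁺] + K1K2/[H⁺]²) = 1/(1 + 10^+2.29 + 10^+1.32) = 0.004611
DIC = [CO2*]/α₀ = 2.519×10^-5 / 0.004611 = 5.462 mmol/kg
CA = (α₁ + 2α₂)·DIC = (0.8991 + 2×0.09634) × 5.462 = 5.96 mmol/kg

CA = 5.96 mmol/kg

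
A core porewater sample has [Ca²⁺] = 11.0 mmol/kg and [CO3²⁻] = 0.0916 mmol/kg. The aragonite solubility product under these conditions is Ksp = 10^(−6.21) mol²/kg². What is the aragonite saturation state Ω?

Ksp = 10^(−6.21) = 6.166×10^-7
Ω = [Ca²⁺][CO3²⁻]/Ksp = (11.0×10^-3)(0.0916×10^-3) / 6.166×10^-7 = 1.63

Ω = 1.63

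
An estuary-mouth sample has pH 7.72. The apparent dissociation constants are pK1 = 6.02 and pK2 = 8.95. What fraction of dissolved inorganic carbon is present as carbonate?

α₂ = 1 / (1 + [H⁺]/K2 + [H⁺]²/(K1K2)) = 1 / (1 + 10^+1.23 + 10^-0.47)
   = 1 / (1 + 16.982 + 0.33884) = 1/18.321 = 0.05458

α₂ = 0.0546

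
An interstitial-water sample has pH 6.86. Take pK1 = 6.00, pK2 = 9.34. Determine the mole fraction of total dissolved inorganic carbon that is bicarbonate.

α₁ = 0.876

α₁ = 1 / (1 + [H⁺]/K1 + K2/[H⁺]) = 1 / (1 + 10^-0.86 + 10^-2.48)
   = 1 / (1 + 0.13804 + 0.0033113) = 1/1.1413 = 0.8762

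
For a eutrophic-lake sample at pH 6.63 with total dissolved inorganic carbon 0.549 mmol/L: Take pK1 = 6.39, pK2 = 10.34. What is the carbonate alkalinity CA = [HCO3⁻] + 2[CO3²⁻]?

CA = [HCO3⁻] + 2[CO3²⁻] = (α₁ + 2α₂)·DIC
At pH 6.63: [H⁺]/K1 = 10^-0.24 = 0.57544, K2/[H⁺] = 10^-3.71 = 0.00019498
α₁ = 1/(1 + 0.57544 + 0.00019498) = 1/1.5756 = 0.6347; α₂ = α₁·K2/[H⁺] = 0.0001237
α₁ + 2α₂ = 0.6349
CA = 0.6349 × 0.549 = 0.349 mmol/L

CA = 0.349 mmol/L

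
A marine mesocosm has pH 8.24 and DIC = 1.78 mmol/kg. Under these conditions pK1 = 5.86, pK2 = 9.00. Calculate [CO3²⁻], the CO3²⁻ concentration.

[CO3²⁻] = 0.263 mmol/kg

α₂ = 1 / (1 + [H⁺]/K2 + [H⁺]²/(K1K2)) = 1 / (1 + 10^+0.76 + 10^-1.62)
   = 1 / (1 + 5.7544 + 0.023988) = 1/6.7784 = 0.1475
[CO3²⁻] = α₂ × DIC = 0.1475 × 1.78 = 0.263 mmol/kg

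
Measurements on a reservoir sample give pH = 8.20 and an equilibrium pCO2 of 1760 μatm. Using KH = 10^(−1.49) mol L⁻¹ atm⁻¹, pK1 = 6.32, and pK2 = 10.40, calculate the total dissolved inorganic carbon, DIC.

[CO2*] = KH · pCO2 = 10^(−1.49) × 1760×10^-6 = 5.695×10^-5 mol/L
α₀ = 1/(1 + K1/[H⁺] + K1K2/[H⁺]²) = 1/(1 + 10^+1.88 + 10^-0.32) = 0.01293
DIC = [CO2*]/α₀ = 5.695×10^-5 / 0.01293 = 4.40 mmol/L

DIC = 4.40 mmol/L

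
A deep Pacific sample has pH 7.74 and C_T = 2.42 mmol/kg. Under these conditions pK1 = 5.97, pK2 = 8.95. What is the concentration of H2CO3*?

[CO2*] = 0.0381 mmol/kg

α₀ = 1 / (1 + K1/[H⁺] + K1K2/[H⁺]²) = 1 / (1 + 10^+1.77 + 10^+0.56)
   = 1 / (1 + 58.884 + 3.6308) = 1/63.515 = 0.01574
[CO2*] = α₀ × DIC = 0.01574 × 2.42 = 0.0381 mmol/kg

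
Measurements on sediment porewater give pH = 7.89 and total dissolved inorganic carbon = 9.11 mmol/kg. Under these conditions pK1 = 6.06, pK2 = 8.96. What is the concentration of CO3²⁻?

α₂ = 1 / (1 + [H⁺]/K2 + [H⁺]²/(K1K2)) = 1 / (1 + 10^+1.07 + 10^-0.76)
   = 1 / (1 + 11.749 + 0.17378) = 1/12.923 = 0.07738
[CO3²⁻] = α₂ × DIC = 0.07738 × 9.11 = 0.705 mmol/kg

[CO3²⁻] = 0.705 mmol/kg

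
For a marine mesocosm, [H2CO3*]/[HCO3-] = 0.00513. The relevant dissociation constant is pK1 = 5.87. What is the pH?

pH = 8.16

From K1 = [H⁺][HCO3-]/[H2CO3*]:  pH = pK1 − log₁₀([H2CO3*]/[HCO3-])
log₁₀(0.00513) = -2.290
pH = 5.87 − (-2.290) = 8.16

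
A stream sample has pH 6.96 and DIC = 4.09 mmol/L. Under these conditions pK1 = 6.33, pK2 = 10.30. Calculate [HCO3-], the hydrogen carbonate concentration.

α₁ = 1 / (1 + [H⁺]/K1 + K2/[H⁺]) = 1 / (1 + 10^-0.63 + 10^-3.34)
   = 1 / (1 + 0.23442 + 0.00045709) = 1/1.2349 = 0.8098
[HCO3⁻] = α₁ × DIC = 0.8098 × 4.09 = 3.31 mmol/L

[HCO3⁻] = 3.31 mmol/L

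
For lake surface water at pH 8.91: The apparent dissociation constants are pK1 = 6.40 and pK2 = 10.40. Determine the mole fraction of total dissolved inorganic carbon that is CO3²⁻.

α₂ = 0.0313

α₂ = 1 / (1 + [H⁺]/K2 + [H⁺]²/(K1K2)) = 1 / (1 + 10^+1.49 + 10^-1.02)
   = 1 / (1 + 30.903 + 0.095499) = 1/31.998 = 0.03125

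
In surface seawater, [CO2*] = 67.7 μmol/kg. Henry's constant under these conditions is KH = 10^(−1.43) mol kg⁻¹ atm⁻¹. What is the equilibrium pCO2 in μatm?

pCO2 = 1820 μatm

KH = 10^(−1.43) = 3.715×10^-2 mol kg⁻¹ atm⁻¹
pCO2 = [CO2*]/KH = 67.7×10^-6 / 3.715×10^-2 = 1.82×10^-3 atm = 1820 μatm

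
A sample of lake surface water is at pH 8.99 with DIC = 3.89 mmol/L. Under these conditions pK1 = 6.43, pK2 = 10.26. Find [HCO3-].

α₁ = 1 / (1 + [H⁺]/K1 + K2/[H⁺]) = 1 / (1 + 10^-2.56 + 10^-1.27)
   = 1 / (1 + 0.0027542 + 0.053703) = 1/1.0565 = 0.9466
[HCO3⁻] = α₁ × DIC = 0.9466 × 3.89 = 3.68 mmol/L

[HCO3⁻] = 3.68 mmol/L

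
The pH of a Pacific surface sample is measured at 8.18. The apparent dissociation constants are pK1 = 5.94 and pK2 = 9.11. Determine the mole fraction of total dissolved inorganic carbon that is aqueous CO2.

α₀ = 0.00512

α₀ = 1 / (1 + K1/[H⁺] + K1K2/[H⁺]²) = 1 / (1 + 10^+2.24 + 10^+1.31)
   = 1 / (1 + 173.78 + 20.417) = 1/195.20 = 0.005123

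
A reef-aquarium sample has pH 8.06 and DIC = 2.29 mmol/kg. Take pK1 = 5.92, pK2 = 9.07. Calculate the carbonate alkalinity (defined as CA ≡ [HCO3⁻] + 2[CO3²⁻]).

CA = 2.48 mmol/kg

CA = [HCO3⁻] + 2[CO3²⁻] = (α₁ + 2α₂)·DIC
At pH 8.06: [H⁺]/K1 = 10^-2.14 = 0.0072444, K2/[H⁺] = 10^-1.01 = 0.097724
α₁ = 1/(1 + 0.0072444 + 0.097724) = 1/1.1050 = 0.9050; α₂ = α₁·K2/[H⁺] = 0.08844
α₁ + 2α₂ = 1.0819
CA = 1.0819 × 2.29 = 2.48 mmol/kg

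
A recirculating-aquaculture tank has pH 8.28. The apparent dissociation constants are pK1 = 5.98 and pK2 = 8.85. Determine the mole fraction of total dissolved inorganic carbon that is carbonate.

α₂ = 1 / (1 + [H⁺]/K2 + [H⁺]²/(K1K2)) = 1 / (1 + 10^+0.57 + 10^-1.73)
   = 1 / (1 + 3.7154 + 0.018621) = 1/4.7340 = 0.2112

α₂ = 0.211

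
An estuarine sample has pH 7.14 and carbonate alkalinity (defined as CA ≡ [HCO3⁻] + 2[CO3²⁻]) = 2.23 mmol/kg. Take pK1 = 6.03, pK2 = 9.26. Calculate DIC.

CA = [HCO3⁻] + 2[CO3²⁻] = (α₁ + 2α₂)·DIC
At pH 7.14: [H⁺]/K1 = 10^-1.11 = 0.077625, K2/[H⁺] = 10^-2.12 = 0.0075858
α₁ = 1/(1 + 0.077625 + 0.0075858) = 1/1.0852 = 0.9215; α₂ = α₁·K2/[H⁺] = 0.006990
α₁ + 2α₂ = 0.9355
DIC = CA / (α₁ + 2α₂) = 2.23 / 0.9355 = 2.38 mmol/kg

DIC = 2.38 mmol/kg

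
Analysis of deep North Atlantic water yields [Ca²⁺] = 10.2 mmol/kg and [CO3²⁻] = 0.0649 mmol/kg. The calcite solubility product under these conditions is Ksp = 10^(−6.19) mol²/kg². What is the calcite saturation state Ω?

Ksp = 10^(−6.19) = 6.457×10^-7
Ω = [Ca²⁺][CO3²⁻]/Ksp = (10.2×10^-3)(0.0649×10^-3) / 6.457×10^-7 = 1.03

Ω = 1.03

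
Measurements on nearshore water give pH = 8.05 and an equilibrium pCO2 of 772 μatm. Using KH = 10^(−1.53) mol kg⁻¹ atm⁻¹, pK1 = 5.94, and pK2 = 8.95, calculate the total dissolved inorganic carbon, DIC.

[CO2*] = KH · pCO2 = 10^(−1.53) × 772×10^-6 = 2.278×10^-5 mol/kg
α₀ = 1/(1 + K1/[H⁺] + K1K2/[H⁺]²) = 1/(1 + 10^+2.11 + 10^+1.21) = 0.006847
DIC = [CO2*]/α₀ = 2.278×10^-5 / 0.006847 = 3.33 mmol/kg

DIC = 3.33 mmol/kg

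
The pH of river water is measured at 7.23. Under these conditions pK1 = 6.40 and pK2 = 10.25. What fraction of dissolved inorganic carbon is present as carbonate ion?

α₂ = 0.000831

α₂ = 1 / (1 + [H⁺]/K2 + [H⁺]²/(K1K2)) = 1 / (1 + 10^+3.02 + 10^+2.19)
   = 1 / (1 + 1047.1 + 154.88) = 1/1203.0 = 0.0008312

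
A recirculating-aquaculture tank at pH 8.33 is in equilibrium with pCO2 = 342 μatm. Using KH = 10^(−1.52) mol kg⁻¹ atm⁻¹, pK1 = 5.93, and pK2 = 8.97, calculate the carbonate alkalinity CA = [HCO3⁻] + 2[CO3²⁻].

CA = 3.78 mmol/kg

[CO2*] = KH · pCO2 = 10^(−1.52) × 342×10^-6 = 1.033×10^-5 mol/kg
α₀ = 1/(1 + K1/[H⁺] + K1K2/[H⁺]²) = 1/(1 + 10^+2.40 + 10^+1.76) = 0.003229
DIC = [CO2*]/α₀ = 1.033×10^-5 / 0.003229 = 3.199 mmol/kg
CA = (α₁ + 2α₂)·DIC = (0.8110 + 2×0.1858) × 3.199 = 3.78 mmol/kg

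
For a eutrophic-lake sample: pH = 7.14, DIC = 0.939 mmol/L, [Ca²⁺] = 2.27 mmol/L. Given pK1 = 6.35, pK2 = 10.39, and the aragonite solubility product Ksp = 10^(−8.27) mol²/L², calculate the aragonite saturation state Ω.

α₂ = 1 / (1 + [H⁺]/K2 + [H⁺]²/(K1K2)) = 1 / (1 + 10^+3.25 + 10^+2.46)
   = 1 / (1 + 1778.3 + 288.40) = 1/2067.7 = 0.0004836
[CO3²⁻] = α₂ × DIC = 0.0004836 × 0.939 = 0.0004541 mmol/L = 0.4541 μmol/L
Ksp = 10^(−8.27) = 5.370×10^-9
Ω = [Ca²⁺][CO3²⁻]/Ksp = (2.27×10^-3)(4.541×10^-7) / 5.370×10^-9 = 0.192

Ω = 0.192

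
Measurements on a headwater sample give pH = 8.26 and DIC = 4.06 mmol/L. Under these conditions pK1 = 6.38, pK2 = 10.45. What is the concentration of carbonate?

α₂ = 1 / (1 + [H⁺]/K2 + [H⁺]²/(K1K2)) = 1 / (1 + 10^+2.19 + 10^+0.31)
   = 1 / (1 + 154.88 + 2.0417) = 1/157.92 = 0.006332
[CO3²⁻] = α₂ × DIC = 0.006332 × 4.06 = 0.0257 mmol/L

[CO3²⁻] = 0.0257 mmol/L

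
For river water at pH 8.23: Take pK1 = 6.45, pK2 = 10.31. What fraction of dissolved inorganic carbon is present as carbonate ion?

α₂ = 1 / (1 + [H⁺]/K2 + [H⁺]²/(K1K2)) = 1 / (1 + 10^+2.08 + 10^+0.30)
   = 1 / (1 + 120.23 + 1.9953) = 1/123.22 = 0.008115

α₂ = 0.00812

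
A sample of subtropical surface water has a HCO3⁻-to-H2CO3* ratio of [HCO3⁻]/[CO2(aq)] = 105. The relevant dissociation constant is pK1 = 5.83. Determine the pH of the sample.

pH = 7.85

From K1 = [H⁺][HCO3⁻]/[CO2(aq)]:  pH = pK1 + log₁₀([HCO3⁻]/[CO2(aq)])
log₁₀(105) = +2.021
pH = 5.83 + (+2.021) = 7.85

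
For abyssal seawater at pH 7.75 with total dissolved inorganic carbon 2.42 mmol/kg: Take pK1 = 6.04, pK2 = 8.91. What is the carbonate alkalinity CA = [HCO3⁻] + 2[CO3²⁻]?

CA = 2.53 mmol/kg

CA = [HCO3⁻] + 2[CO3²⁻] = (α₁ + 2α₂)·DIC
At pH 7.75: [H⁺]/K1 = 10^-1.71 = 0.019498, K2/[H⁺] = 10^-1.16 = 0.069183
α₁ = 1/(1 + 0.019498 + 0.069183) = 1/1.0887 = 0.9185; α₂ = α₁·K2/[H⁺] = 0.06355
α₁ + 2α₂ = 1.0456
CA = 1.0456 × 2.42 = 2.53 mmol/kg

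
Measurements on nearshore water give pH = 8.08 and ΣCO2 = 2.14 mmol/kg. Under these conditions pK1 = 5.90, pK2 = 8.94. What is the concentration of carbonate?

α₂ = 1 / (1 + [H⁺]/K2 + [H⁺]²/(K1K2)) = 1 / (1 + 10^+0.86 + 10^-1.32)
   = 1 / (1 + 7.2444 + 0.047863) = 1/8.2922 = 0.1206
[CO3²⁻] = α₂ × DIC = 0.1206 × 2.14 = 0.258 mmol/kg

[CO3²⁻] = 0.258 mmol/kg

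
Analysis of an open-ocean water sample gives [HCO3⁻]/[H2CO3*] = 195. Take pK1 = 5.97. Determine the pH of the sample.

From K1 = [H⁺][HCO3⁻]/[H2CO3*]:  pH = pK1 + log₁₀([HCO3⁻]/[H2CO3*])
log₁₀(195) = +2.290
pH = 5.97 + (+2.290) = 8.26

pH = 8.26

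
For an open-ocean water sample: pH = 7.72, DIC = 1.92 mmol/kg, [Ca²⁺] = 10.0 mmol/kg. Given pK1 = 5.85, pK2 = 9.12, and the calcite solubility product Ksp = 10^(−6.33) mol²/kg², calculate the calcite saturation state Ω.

α₂ = 1 / (1 + [H⁺]/K2 + [H⁺]²/(K1K2)) = 1 / (1 + 10^+1.40 + 10^-0.47)
   = 1 / (1 + 25.119 + 0.33884) = 1/26.458 = 0.03780
[CO3²⁻] = α₂ × DIC = 0.03780 × 1.92 = 0.07257 mmol/kg
Ksp = 10^(−6.33) = 4.677×10^-7
Ω = [Ca²⁺][CO3²⁻]/Ksp = (10.0×10^-3)(7.257×10^-5) / 4.677×10^-7 = 1.55

Ω = 1.55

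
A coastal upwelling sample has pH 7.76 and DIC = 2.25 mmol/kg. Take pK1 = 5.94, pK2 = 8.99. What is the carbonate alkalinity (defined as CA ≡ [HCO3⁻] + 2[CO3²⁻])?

CA = [HCO3⁻] + 2[CO3²⁻] = (α₁ + 2α₂)·DIC
At pH 7.76: [H⁺]/K1 = 10^-1.82 = 0.015136, K2/[H⁺] = 10^-1.23 = 0.058884
α₁ = 1/(1 + 0.015136 + 0.058884) = 1/1.0740 = 0.9311; α₂ = α₁·K2/[H⁺] = 0.05483
α₁ + 2α₂ = 1.0407
CA = 1.0407 × 2.25 = 2.34 mmol/kg

CA = 2.34 mmol/kg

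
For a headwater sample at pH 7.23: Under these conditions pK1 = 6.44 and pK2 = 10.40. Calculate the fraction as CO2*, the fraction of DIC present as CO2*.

α₀ = 1 / (1 + K1/[H⁺] + K1K2/[H⁺]²) = 1 / (1 + 10^+0.79 + 10^-2.38)
   = 1 / (1 + 6.1660 + 0.0041687) = 1/7.1701 = 0.1395

α₀ = 0.139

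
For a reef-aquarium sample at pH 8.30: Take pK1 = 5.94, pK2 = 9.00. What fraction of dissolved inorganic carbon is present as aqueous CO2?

α₀ = 0.00363

α₀ = 1 / (1 + K1/[H⁺] + K1K2/[H⁺]²) = 1 / (1 + 10^+2.36 + 10^+1.66)
   = 1 / (1 + 229.09 + 45.709) = 1/275.80 = 0.003626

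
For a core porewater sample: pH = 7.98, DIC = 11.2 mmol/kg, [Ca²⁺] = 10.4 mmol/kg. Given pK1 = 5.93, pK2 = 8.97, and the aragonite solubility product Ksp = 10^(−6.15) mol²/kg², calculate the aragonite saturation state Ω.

α₂ = 1 / (1 + [H⁺]/K2 + [H⁺]²/(K1K2)) = 1 / (1 + 10^+0.99 + 10^-1.06)
   = 1 / (1 + 9.7724 + 0.087096) = 1/10.859 = 0.09209
[CO3²⁻] = α₂ × DIC = 0.09209 × 11.2 = 1.031 mmol/kg
Ksp = 10^(−6.15) = 7.079×10^-7
Ω = [Ca²⁺][CO3²⁻]/Ksp = (10.4×10^-3)(1.031×10^-3) / 7.079×10^-7 = 15.2

Ω = 15.2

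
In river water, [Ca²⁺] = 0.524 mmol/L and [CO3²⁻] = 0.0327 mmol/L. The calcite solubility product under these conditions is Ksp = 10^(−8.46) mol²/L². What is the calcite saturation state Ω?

Ω = 4.94

Ksp = 10^(−8.46) = 3.467×10^-9
Ω = [Ca²⁺][CO3²⁻]/Ksp = (0.524×10^-3)(0.0327×10^-3) / 3.467×10^-9 = 4.94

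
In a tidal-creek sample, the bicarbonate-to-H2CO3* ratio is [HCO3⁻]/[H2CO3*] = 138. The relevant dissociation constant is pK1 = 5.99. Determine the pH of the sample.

pH = 8.13

From K1 = [H⁺][HCO3⁻]/[H2CO3*]:  pH = pK1 + log₁₀([HCO3⁻]/[H2CO3*])
log₁₀(138) = +2.140
pH = 5.99 + (+2.140) = 8.13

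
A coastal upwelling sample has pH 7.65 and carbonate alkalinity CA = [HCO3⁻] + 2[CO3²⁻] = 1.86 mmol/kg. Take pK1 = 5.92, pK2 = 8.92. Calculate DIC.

DIC = 1.80 mmol/kg

CA = [HCO3⁻] + 2[CO3²⁻] = (α₁ + 2α₂)·DIC
At pH 7.65: [H⁺]/K1 = 10^-1.73 = 0.018621, K2/[H⁺] = 10^-1.27 = 0.053703
α₁ = 1/(1 + 0.018621 + 0.053703) = 1/1.0723 = 0.9326; α₂ = α₁·K2/[H⁺] = 0.05008
α₁ + 2α₂ = 1.0327
DIC = CA / (α₁ + 2α₂) = 1.86 / 1.0327 = 1.80 mmol/kg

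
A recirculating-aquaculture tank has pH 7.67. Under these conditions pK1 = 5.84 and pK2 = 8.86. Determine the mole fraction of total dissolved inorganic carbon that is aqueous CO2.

α₀ = 0.0137

α₀ = 1 / (1 + K1/[H⁺] + K1K2/[H⁺]²) = 1 / (1 + 10^+1.83 + 10^+0.64)
   = 1 / (1 + 67.608 + 4.3652) = 1/72.973 = 0.01370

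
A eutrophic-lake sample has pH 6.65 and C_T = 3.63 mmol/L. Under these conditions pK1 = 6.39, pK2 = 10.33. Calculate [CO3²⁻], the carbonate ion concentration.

α₂ = 1 / (1 + [H⁺]/K2 + [H⁺]²/(K1K2)) = 1 / (1 + 10^+3.68 + 10^+3.42)
   = 1 / (1 + 4786.3 + 2630.3) = 1/7417.6 = 0.0001348
[CO3²⁻] = α₂ × DIC = 0.0001348 × 3.63 = 0.000489 mmol/L = 0.489 μmol/L

[CO3²⁻] = 0.489 μmol/L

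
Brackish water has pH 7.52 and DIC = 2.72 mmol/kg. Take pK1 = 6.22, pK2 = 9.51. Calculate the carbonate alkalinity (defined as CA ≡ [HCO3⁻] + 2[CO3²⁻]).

CA = 2.62 mmol/kg

CA = [HCO3⁻] + 2[CO3²⁻] = (α₁ + 2α₂)·DIC
At pH 7.52: [H⁺]/K1 = 10^-1.30 = 0.050119, K2/[H⁺] = 10^-1.99 = 0.010233
α₁ = 1/(1 + 0.050119 + 0.010233) = 1/1.0604 = 0.9431; α₂ = α₁·K2/[H⁺] = 0.009651
α₁ + 2α₂ = 0.9624
CA = 0.9624 × 2.72 = 2.62 mmol/kg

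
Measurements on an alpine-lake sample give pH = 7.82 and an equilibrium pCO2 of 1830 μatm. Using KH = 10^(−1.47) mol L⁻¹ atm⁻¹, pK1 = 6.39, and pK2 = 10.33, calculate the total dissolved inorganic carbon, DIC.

[CO2*] = KH · pCO2 = 10^(−1.47) × 1830×10^-6 = 6.201×10^-5 mol/L
α₀ = 1/(1 + K1/[H⁺] + K1K2/[H⁺]²) = 1/(1 + 10^+1.43 + 10^-1.08) = 0.03572
DIC = [CO2*]/α₀ = 6.201×10^-5 / 0.03572 = 1.74 mmol/L

DIC = 1.74 mmol/L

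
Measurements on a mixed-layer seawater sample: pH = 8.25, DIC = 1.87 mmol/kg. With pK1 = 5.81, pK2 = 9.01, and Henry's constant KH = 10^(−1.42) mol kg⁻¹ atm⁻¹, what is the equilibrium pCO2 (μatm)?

pCO2 = 152 μatm

α₀ = 1 / (1 + K1/[H⁺] + K1K2/[H⁺]²) = 1 / (1 + 10^+2.44 + 10^+1.68)
   = 1 / (1 + 275.42 + 47.863) = 1/324.29 = 0.003084
[CO2*] = α₀ × DIC = 0.003084 × 1.87 = 0.005767 mmol/kg = 5.767 μmol/kg
pCO2 = [CO2*]/KH = 5.767×10^-6 / 3.802×10^-2 = 152 μatm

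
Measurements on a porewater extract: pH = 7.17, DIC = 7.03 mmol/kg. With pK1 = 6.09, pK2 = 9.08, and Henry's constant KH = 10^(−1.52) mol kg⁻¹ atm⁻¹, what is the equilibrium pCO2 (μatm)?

pCO2 = 1.77×10^4 μatm

α₀ = 1 / (1 + K1/[H⁺] + K1K2/[H⁺]²) = 1 / (1 + 10^+1.08 + 10^-0.83)
   = 1 / (1 + 12.023 + 0.14791) = 1/13.171 = 0.07593
[CO2*] = α₀ × DIC = 0.07593 × 7.03 = 0.5338 mmol/kg
pCO2 = [CO2*]/KH = 5.338×10^-4 / 3.020×10^-2 = 1.77×10^4 μatm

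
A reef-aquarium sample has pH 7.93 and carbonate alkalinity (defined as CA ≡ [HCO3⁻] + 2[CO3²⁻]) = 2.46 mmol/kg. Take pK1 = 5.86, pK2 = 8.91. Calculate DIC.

DIC = 2.26 mmol/kg

CA = [HCO3⁻] + 2[CO3²⁻] = (α₁ + 2α₂)·DIC
At pH 7.93: [H⁺]/K1 = 10^-2.07 = 0.0085114, K2/[H⁺] = 10^-0.98 = 0.10471
α₁ = 1/(1 + 0.0085114 + 0.10471) = 1/1.1132 = 0.8983; α₂ = α₁·K2/[H⁺] = 0.09406
α₁ + 2α₂ = 1.0864
DIC = CA / (α₁ + 2α₂) = 2.46 / 1.0864 = 2.26 mmol/kg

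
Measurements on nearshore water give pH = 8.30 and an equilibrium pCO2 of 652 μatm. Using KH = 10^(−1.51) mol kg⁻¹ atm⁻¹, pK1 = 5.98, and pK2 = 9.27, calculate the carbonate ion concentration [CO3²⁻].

[CO2*] = KH · pCO2 = 10^(−1.51) × 652×10^-6 = 2.015×10^-5 mol/kg
α₀ = 1/(1 + K1/[H⁺] + K1K2/[H⁺]²) = 1/(1 + 10^+2.32 + 10^+1.35) = 0.004304
DIC = [CO2*]/α₀ = 2.015×10^-5 / 0.004304 = 4.681 mmol/kg
[CO3²⁻] = α₂·DIC; α₂ = 0.09637, so [CO3²⁻] = 0.09637 × 4.681 = 0.451 mmol/kg

[CO3²⁻] = 0.451 mmol/kg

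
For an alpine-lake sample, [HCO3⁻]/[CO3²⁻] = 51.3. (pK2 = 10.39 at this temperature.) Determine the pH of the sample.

pH = 8.68

From K2 = [H⁺][CO3²⁻]/[HCO3⁻]:  pH = pK2 − log₁₀([HCO3⁻]/[CO3²⁻])
log₁₀(51.3) = +1.710
pH = 10.39 − (+1.710) = 8.68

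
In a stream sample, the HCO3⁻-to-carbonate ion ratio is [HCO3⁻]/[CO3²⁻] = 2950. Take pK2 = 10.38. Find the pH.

From K2 = [H⁺][CO3²⁻]/[HCO3⁻]:  pH = pK2 − log₁₀([HCO3⁻]/[CO3²⁻])
log₁₀(2950) = +3.470
pH = 10.38 − (+3.470) = 6.91

pH = 6.91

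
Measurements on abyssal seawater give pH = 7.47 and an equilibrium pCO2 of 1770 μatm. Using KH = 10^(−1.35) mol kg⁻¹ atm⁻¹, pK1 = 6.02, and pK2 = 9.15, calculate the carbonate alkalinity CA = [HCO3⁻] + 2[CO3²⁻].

[CO2*] = KH · pCO2 = 10^(−1.35) × 1770×10^-6 = 7.906×10^-5 mol/kg
α₀ = 1/(1 + K1/[H⁺] + K1K2/[H⁺]²) = 1/(1 + 10^+1.45 + 10^-0.23) = 0.03359
DIC = [CO2*]/α₀ = 7.906×10^-5 / 0.03359 = 2.354 mmol/kg
CA = (α₁ + 2α₂)·DIC = (0.9466 + 2×0.01978) × 2.354 = 2.32 mmol/kg

CA = 2.32 mmol/kg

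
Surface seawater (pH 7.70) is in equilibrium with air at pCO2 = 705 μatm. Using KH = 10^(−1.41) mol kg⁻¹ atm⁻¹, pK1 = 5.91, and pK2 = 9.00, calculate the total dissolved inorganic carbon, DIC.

DIC = 1.80 mmol/kg

[CO2*] = KH · pCO2 = 10^(−1.41) × 705×10^-6 = 2.743×10^-5 mol/kg
α₀ = 1/(1 + K1/[H⁺] + K1K2/[H⁺]²) = 1/(1 + 10^+1.79 + 10^+0.49) = 0.01521
DIC = [CO2*]/α₀ = 2.743×10^-5 / 0.01521 = 1.80 mmol/kg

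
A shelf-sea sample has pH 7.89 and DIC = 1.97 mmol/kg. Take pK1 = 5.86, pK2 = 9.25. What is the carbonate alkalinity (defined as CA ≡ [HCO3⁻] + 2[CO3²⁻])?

CA = [HCO3⁻] + 2[CO3²⁻] = (α₁ + 2α₂)·DIC
At pH 7.89: [H⁺]/K1 = 10^-2.03 = 0.0093325, K2/[H⁺] = 10^-1.36 = 0.043652
α₁ = 1/(1 + 0.0093325 + 0.043652) = 1/1.0530 = 0.9497; α₂ = α₁·K2/[H⁺] = 0.04146
α₁ + 2α₂ = 1.0326
CA = 1.0326 × 1.97 = 2.03 mmol/kg

CA = 2.03 mmol/kg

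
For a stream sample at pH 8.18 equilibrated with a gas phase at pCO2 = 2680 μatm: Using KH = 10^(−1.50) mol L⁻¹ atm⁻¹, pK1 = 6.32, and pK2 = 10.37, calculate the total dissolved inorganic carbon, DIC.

DIC = 6.26 mmol/L

[CO2*] = KH · pCO2 = 10^(−1.50) × 2680×10^-6 = 8.475×10^-5 mol/L
α₀ = 1/(1 + K1/[H⁺] + K1K2/[H⁺]²) = 1/(1 + 10^+1.86 + 10^-0.33) = 0.01353
DIC = [CO2*]/α₀ = 8.475×10^-5 / 0.01353 = 6.26 mmol/L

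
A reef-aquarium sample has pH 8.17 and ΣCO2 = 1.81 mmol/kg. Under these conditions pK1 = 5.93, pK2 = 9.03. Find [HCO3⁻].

[HCO3⁻] = 1.58 mmol/kg

α₁ = 1 / (1 + [H⁺]/K1 + K2/[H⁺]) = 1 / (1 + 10^-2.24 + 10^-0.86)
   = 1 / (1 + 0.0057544 + 0.13804) = 1/1.1438 = 0.8743
[HCO3⁻] = α₁ × DIC = 0.8743 × 1.81 = 1.58 mmol/kg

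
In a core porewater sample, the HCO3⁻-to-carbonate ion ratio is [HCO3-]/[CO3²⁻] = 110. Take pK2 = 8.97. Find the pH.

From K2 = [H⁺][CO3²⁻]/[HCO3-]:  pH = pK2 − log₁₀([HCO3-]/[CO3²⁻])
log₁₀(110) = +2.041
pH = 8.97 − (+2.041) = 6.93

pH = 6.93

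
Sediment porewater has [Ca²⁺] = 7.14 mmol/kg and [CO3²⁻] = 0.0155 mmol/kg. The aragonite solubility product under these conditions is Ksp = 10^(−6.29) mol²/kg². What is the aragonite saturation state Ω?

Ksp = 10^(−6.29) = 5.129×10^-7
Ω = [Ca²⁺][CO3²⁻]/Ksp = (7.14×10^-3)(0.0155×10^-3) / 5.129×10^-7 = 0.216

Ω = 0.216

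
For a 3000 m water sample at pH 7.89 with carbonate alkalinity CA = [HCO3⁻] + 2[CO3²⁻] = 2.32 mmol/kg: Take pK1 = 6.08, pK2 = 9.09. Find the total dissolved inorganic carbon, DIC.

CA = [HCO3⁻] + 2[CO3²⁻] = (α₁ + 2α₂)·DIC
At pH 7.89: [H⁺]/K1 = 10^-1.81 = 0.015488, K2/[H⁺] = 10^-1.20 = 0.063096
α₁ = 1/(1 + 0.015488 + 0.063096) = 1/1.0786 = 0.9271; α₂ = α₁·K2/[H⁺] = 0.05850
α₁ + 2α₂ = 1.0441
DIC = CA / (α₁ + 2α₂) = 2.32 / 1.0441 = 2.22 mmol/kg

DIC = 2.22 mmol/kg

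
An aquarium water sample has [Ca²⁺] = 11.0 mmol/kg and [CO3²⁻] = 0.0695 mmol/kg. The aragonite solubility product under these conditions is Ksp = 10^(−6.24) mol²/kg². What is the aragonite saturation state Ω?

Ksp = 10^(−6.24) = 5.754×10^-7
Ω = [Ca²⁺][CO3²⁻]/Ksp = (11.0×10^-3)(0.0695×10^-3) / 5.754×10^-7 = 1.33

Ω = 1.33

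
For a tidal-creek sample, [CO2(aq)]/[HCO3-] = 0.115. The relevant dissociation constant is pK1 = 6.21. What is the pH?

pH = 7.15

From K1 = [H⁺][HCO3-]/[CO2(aq)]:  pH = pK1 − log₁₀([CO2(aq)]/[HCO3-])
log₁₀(0.115) = -0.939
pH = 6.21 − (-0.939) = 7.15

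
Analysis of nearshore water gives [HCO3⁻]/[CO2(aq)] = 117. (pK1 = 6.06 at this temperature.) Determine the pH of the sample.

pH = 8.13

From K1 = [H⁺][HCO3⁻]/[CO2(aq)]:  pH = pK1 + log₁₀([HCO3⁻]/[CO2(aq)])
log₁₀(117) = +2.068
pH = 6.06 + (+2.068) = 8.13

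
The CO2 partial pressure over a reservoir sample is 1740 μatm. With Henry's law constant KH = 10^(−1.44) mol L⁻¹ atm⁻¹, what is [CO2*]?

[CO2*] = 63.2 μmol/L

KH = 10^(−1.44) = 3.631×10^-2 mol L⁻¹ atm⁻¹
[CO2*] = KH · pCO2 = 3.631×10^-2 × 1740×10^-6 atm = 6.32×10^-5 mol/L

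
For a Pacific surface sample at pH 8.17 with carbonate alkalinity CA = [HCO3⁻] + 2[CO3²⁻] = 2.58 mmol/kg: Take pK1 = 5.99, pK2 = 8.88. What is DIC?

DIC = 2.23 mmol/kg

CA = [HCO3⁻] + 2[CO3²⁻] = (α₁ + 2α₂)·DIC
At pH 8.17: [H⁺]/K1 = 10^-2.18 = 0.0066069, K2/[H⁺] = 10^-0.71 = 0.19498
α₁ = 1/(1 + 0.0066069 + 0.19498) = 1/1.2016 = 0.8322; α₂ = α₁·K2/[H⁺] = 0.1623
α₁ + 2α₂ = 1.1568
DIC = CA / (α₁ + 2α₂) = 2.58 / 1.1568 = 2.23 mmol/kg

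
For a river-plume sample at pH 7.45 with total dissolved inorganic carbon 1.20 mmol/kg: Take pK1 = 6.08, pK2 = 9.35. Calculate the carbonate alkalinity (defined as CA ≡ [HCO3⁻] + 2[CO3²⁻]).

CA = [HCO3⁻] + 2[CO3²⁻] = (α₁ + 2α₂)·DIC
At pH 7.45: [H⁺]/K1 = 10^-1.37 = 0.042658, K2/[H⁺] = 10^-1.90 = 0.012589
α₁ = 1/(1 + 0.042658 + 0.012589) = 1/1.0552 = 0.9476; α₂ = α₁·K2/[H⁺] = 0.01193
α₁ + 2α₂ = 0.9715
CA = 0.9715 × 1.20 = 1.17 mmol/kg

CA = 1.17 mmol/kg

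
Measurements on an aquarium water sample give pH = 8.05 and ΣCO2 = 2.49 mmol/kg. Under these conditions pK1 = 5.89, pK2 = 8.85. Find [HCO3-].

α₁ = 1 / (1 + [H⁺]/K1 + K2/[H⁺]) = 1 / (1 + 10^-2.16 + 10^-0.80)
   = 1 / (1 + 0.0069183 + 0.15849) = 1/1.1654 = 0.8581
[HCO3⁻] = α₁ × DIC = 0.8581 × 2.49 = 2.14 mmol/kg

[HCO3⁻] = 2.14 mmol/kg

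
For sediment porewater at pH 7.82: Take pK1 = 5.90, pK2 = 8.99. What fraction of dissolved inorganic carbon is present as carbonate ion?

α₂ = 1 / (1 + [H⁺]/K2 + [H⁺]²/(K1K2)) = 1 / (1 + 10^+1.17 + 10^-0.75)
   = 1 / (1 + 14.791 + 0.17783) = 1/15.969 = 0.06262

α₂ = 0.0626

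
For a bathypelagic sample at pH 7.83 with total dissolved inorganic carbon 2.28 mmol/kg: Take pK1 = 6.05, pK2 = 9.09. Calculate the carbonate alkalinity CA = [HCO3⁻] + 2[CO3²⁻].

CA = 2.36 mmol/kg

CA = [HCO3⁻] + 2[CO3²⁻] = (α₁ + 2α₂)·DIC
At pH 7.83: [H⁺]/K1 = 10^-1.78 = 0.016596, K2/[H⁺] = 10^-1.26 = 0.054954
α₁ = 1/(1 + 0.016596 + 0.054954) = 1/1.0715 = 0.9332; α₂ = α₁·K2/[H⁺] = 0.05128
α₁ + 2α₂ = 1.0358
CA = 1.0358 × 2.28 = 2.36 mmol/kg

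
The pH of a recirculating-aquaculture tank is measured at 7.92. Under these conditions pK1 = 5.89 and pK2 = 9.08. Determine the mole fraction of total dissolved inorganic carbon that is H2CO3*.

α₀ = 0.00865

α₀ = 1 / (1 + K1/[H⁺] + K1K2/[H⁺]²) = 1 / (1 + 10^+2.03 + 10^+0.87)
   = 1 / (1 + 107.15 + 7.4131) = 1/115.57 = 0.008653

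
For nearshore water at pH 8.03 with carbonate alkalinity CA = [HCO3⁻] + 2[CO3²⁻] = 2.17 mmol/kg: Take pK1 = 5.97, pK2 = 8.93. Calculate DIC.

DIC = 1.97 mmol/kg

CA = [HCO3⁻] + 2[CO3²⁻] = (α₁ + 2α₂)·DIC
At pH 8.03: [H⁺]/K1 = 10^-2.06 = 0.0087096, K2/[H⁺] = 10^-0.90 = 0.12589
α₁ = 1/(1 + 0.0087096 + 0.12589) = 1/1.1346 = 0.8814; α₂ = α₁·K2/[H⁺] = 0.1110
α₁ + 2α₂ = 1.1033
DIC = CA / (α₁ + 2α₂) = 2.17 / 1.1033 = 1.97 mmol/kg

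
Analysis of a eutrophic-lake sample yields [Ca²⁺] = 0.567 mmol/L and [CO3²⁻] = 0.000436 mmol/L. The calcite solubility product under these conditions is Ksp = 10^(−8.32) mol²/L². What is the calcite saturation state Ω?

Ksp = 10^(−8.32) = 4.786×10^-9
Ω = [Ca²⁺][CO3²⁻]/Ksp = (0.567×10^-3)(0.000436×10^-3) / 4.786×10^-9 = 0.0516

Ω = 0.0516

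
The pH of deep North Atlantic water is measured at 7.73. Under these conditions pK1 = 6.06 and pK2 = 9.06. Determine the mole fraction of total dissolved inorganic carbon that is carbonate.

α₂ = 1 / (1 + [H⁺]/K2 + [H⁺]²/(K1K2)) = 1 / (1 + 10^+1.33 + 10^-0.34)
   = 1 / (1 + 21.380 + 0.45709) = 1/22.837 = 0.04379

α₂ = 0.0438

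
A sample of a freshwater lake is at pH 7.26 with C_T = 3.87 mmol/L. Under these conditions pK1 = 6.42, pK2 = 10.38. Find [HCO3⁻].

α₁ = 1 / (1 + [H⁺]/K1 + K2/[H⁺]) = 1 / (1 + 10^-0.84 + 10^-3.12)
   = 1 / (1 + 0.14454 + 0.00075858) = 1/1.1453 = 0.8731
[HCO3⁻] = α₁ × DIC = 0.8731 × 3.87 = 3.38 mmol/L

[HCO3⁻] = 3.38 mmol/L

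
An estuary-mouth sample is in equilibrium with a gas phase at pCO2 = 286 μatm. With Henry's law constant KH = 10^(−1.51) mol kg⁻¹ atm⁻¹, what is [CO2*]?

[CO2*] = 8.84 μmol/kg

KH = 10^(−1.51) = 3.090×10^-2 mol kg⁻¹ atm⁻¹
[CO2*] = KH · pCO2 = 3.090×10^-2 × 286×10^-6 atm = 8.84×10^-6 mol/kg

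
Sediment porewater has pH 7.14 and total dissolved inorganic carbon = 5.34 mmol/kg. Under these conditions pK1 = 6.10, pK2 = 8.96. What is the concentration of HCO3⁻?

α₁ = 1 / (1 + [H⁺]/K1 + K2/[H⁺]) = 1 / (1 + 10^-1.04 + 10^-1.82)
   = 1 / (1 + 0.091201 + 0.015136) = 1/1.1063 = 0.9039
[HCO3⁻] = α₁ × DIC = 0.9039 × 5.34 = 4.83 mmol/kg

[HCO3⁻] = 4.83 mmol/kg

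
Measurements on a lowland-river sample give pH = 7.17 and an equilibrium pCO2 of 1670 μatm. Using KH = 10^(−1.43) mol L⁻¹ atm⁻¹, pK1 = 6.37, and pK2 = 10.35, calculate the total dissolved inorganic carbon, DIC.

[CO2*] = KH · pCO2 = 10^(−1.43) × 1670×10^-6 = 6.205×10^-5 mol/L
α₀ = 1/(1 + K1/[H⁺] + K1K2/[H⁺]²) = 1/(1 + 10^+0.80 + 10^-2.38) = 0.1367
DIC = [CO2*]/α₀ = 6.205×10^-5 / 0.1367 = 0.454 mmol/L

DIC = 0.454 mmol/L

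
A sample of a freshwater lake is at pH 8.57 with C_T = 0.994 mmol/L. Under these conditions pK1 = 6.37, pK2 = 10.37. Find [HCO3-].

α₁ = 1 / (1 + [H⁺]/K1 + K2/[H⁺]) = 1 / (1 + 10^-2.20 + 10^-1.80)
   = 1 / (1 + 0.0063096 + 0.015849) = 1/1.0222 = 0.9783
[HCO3⁻] = α₁ × DIC = 0.9783 × 0.994 = 0.972 mmol/L

[HCO3⁻] = 0.972 mmol/L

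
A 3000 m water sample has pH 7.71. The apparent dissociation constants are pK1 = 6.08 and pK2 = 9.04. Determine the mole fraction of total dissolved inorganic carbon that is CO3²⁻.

α₂ = 0.0437

α₂ = 1 / (1 + [H⁺]/K2 + [H⁺]²/(K1K2)) = 1 / (1 + 10^+1.33 + 10^-0.30)
   = 1 / (1 + 21.380 + 0.50119) = 1/22.881 = 0.04370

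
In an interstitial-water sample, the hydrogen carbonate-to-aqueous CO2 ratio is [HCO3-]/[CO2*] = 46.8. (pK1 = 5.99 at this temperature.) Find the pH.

From K1 = [H⁺][HCO3-]/[CO2*]:  pH = pK1 + log₁₀([HCO3-]/[CO2*])
log₁₀(46.8) = +1.670
pH = 5.99 + (+1.670) = 7.66

pH = 7.66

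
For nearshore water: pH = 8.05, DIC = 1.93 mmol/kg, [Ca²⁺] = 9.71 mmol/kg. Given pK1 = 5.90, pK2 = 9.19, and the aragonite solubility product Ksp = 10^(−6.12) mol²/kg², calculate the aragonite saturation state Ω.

Ω = 1.66

α₂ = 1 / (1 + [H⁺]/K2 + [H⁺]²/(K1K2)) = 1 / (1 + 10^+1.14 + 10^-1.01)
   = 1 / (1 + 13.804 + 0.097724) = 1/14.902 = 0.06711
[CO3²⁻] = α₂ × DIC = 0.06711 × 1.93 = 0.1295 mmol/kg
Ksp = 10^(−6.12) = 7.586×10^-7
Ω = [Ca²⁺][CO3²⁻]/Ksp = (9.71×10^-3)(1.295×10^-4) / 7.586×10^-7 = 1.66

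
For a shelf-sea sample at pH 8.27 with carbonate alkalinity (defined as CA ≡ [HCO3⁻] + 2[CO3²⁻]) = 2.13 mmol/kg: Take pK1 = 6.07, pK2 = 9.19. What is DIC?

DIC = 1.93 mmol/kg

CA = [HCO3⁻] + 2[CO3²⁻] = (α₁ + 2α₂)·DIC
At pH 8.27: [H⁺]/K1 = 10^-2.20 = 0.0063096, K2/[H⁺] = 10^-0.92 = 0.12023
α₁ = 1/(1 + 0.0063096 + 0.12023) = 1/1.1265 = 0.8877; α₂ = α₁·K2/[H⁺] = 0.1067
α₁ + 2α₂ = 1.1011
DIC = CA / (α₁ + 2α₂) = 2.13 / 1.1011 = 1.93 mmol/kg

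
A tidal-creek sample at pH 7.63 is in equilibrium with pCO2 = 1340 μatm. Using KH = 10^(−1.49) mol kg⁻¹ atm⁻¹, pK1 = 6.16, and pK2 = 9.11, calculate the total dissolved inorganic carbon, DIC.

[CO2*] = KH · pCO2 = 10^(−1.49) × 1340×10^-6 = 4.336×10^-5 mol/kg
α₀ = 1/(1 + K1/[H⁺] + K1K2/[H⁺]²) = 1/(1 + 10^+1.47 + 10^-0.01) = 0.03176
DIC = [CO2*]/α₀ = 4.336×10^-5 / 0.03176 = 1.37 mmol/kg

DIC = 1.37 mmol/kg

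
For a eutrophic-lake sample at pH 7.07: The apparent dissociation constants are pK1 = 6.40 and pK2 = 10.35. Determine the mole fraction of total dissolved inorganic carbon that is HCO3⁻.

α₁ = 0.824

α₁ = 1 / (1 + [H⁺]/K1 + K2/[H⁺]) = 1 / (1 + 10^-0.67 + 10^-3.28)
   = 1 / (1 + 0.21380 + 0.00052481) = 1/1.2143 = 0.8235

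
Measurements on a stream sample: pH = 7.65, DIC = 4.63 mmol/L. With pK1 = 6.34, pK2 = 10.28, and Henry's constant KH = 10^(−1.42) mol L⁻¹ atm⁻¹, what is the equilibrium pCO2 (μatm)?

α₀ = 1 / (1 + K1/[H⁺] + K1K2/[H⁺]²) = 1 / (1 + 10^+1.31 + 10^-1.32)
   = 1 / (1 + 20.417 + 0.047863) = 1/21.465 = 0.04659
[CO2*] = α₀ × DIC = 0.04659 × 4.63 = 0.2157 mmol/L
pCO2 = [CO2*]/KH = 2.157×10^-4 / 3.802×10^-2 = 5670 μatm

pCO2 = 5670 μatm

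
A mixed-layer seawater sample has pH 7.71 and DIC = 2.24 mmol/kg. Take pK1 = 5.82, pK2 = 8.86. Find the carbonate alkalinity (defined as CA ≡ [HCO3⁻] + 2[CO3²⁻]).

CA = [HCO3⁻] + 2[CO3²⁻] = (α₁ + 2α₂)·DIC
At pH 7.71: [H⁺]/K1 = 10^-1.89 = 0.012882, K2/[H⁺] = 10^-1.15 = 0.070795
α₁ = 1/(1 + 0.012882 + 0.070795) = 1/1.0837 = 0.9228; α₂ = α₁·K2/[H⁺] = 0.06533
α₁ + 2α₂ = 1.0534
CA = 1.0534 × 2.24 = 2.36 mmol/kg

CA = 2.36 mmol/kg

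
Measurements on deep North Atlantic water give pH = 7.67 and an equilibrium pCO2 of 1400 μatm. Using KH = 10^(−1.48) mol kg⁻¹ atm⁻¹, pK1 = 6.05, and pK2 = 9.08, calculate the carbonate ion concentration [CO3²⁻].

[CO3²⁻] = 0.0752 mmol/kg

[CO2*] = KH · pCO2 = 10^(−1.48) × 1400×10^-6 = 4.636×10^-5 mol/kg
α₀ = 1/(1 + K1/[H⁺] + K1K2/[H⁺]²) = 1/(1 + 10^+1.62 + 10^+0.21) = 0.02257
DIC = [CO2*]/α₀ = 4.636×10^-5 / 0.02257 = 2.054 mmol/kg
[CO3²⁻] = α₂·DIC; α₂ = 0.03660, so [CO3²⁻] = 0.03660 × 2.054 = 0.0752 mmol/kg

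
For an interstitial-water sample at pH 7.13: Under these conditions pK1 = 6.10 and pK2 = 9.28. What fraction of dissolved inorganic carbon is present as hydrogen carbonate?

α₁ = 1 / (1 + [H⁺]/K1 + K2/[H⁺]) = 1 / (1 + 10^-1.03 + 10^-2.15)
   = 1 / (1 + 0.093325 + 0.0070795) = 1/1.1004 = 0.9088

α₁ = 0.909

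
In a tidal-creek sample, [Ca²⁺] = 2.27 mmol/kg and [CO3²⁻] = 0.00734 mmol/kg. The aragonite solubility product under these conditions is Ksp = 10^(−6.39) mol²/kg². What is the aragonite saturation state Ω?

Ω = 0.0409

Ksp = 10^(−6.39) = 4.074×10^-7
Ω = [Ca²⁺][CO3²⁻]/Ksp = (2.27×10^-3)(0.00734×10^-3) / 4.074×10^-7 = 0.0409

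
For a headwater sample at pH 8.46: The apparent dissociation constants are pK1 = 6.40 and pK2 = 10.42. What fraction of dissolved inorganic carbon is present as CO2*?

α₀ = 0.00854

α₀ = 1 / (1 + K1/[H⁺] + K1K2/[H⁺]²) = 1 / (1 + 10^+2.06 + 10^+0.10)
   = 1 / (1 + 114.82 + 1.2589) = 1/117.07 = 0.008542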